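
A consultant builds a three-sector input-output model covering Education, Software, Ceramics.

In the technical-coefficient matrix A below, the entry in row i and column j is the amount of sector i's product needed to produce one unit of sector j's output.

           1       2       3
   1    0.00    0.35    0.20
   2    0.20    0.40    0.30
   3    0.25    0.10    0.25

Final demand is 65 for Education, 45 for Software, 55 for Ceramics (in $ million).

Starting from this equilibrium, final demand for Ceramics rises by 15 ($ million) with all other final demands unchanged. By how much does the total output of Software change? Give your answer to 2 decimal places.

Δx_2 = 16.60

I − A =
  [   1.00    -0.35    -0.20]
  [  -0.20     0.60    -0.30]
  [  -0.25    -0.10     0.75]
Cofactors of I−A, C_ij = (−1)^(i+j)·(minor ij) (rows/columns in the sector order above):
  C_11 = (0.60)(0.75) − (-0.30)(-0.10) = 0.4200
  C_12 = −[(-0.20)(0.75) − (-0.30)(-0.25)] = 0.2250
  C_13 = (-0.20)(-0.10) − (0.60)(-0.25) = 0.1700
  C_21 = −[(-0.35)(0.75) − (-0.20)(-0.10)] = 0.2825
  C_22 = (1.00)(0.75) − (-0.20)(-0.25) = 0.7000
  C_23 = −[(1.00)(-0.10) − (-0.35)(-0.25)] = 0.1875
  C_31 = (-0.35)(-0.30) − (-0.20)(0.60) = 0.2250
  C_32 = −[(1.00)(-0.30) − (-0.20)(-0.20)] = 0.3400
  C_33 = (1.00)(0.60) − (-0.35)(-0.20) = 0.5300
det(I−A) = Σ_j (I−A)_1j·C_1j = (1.00)(0.4200) + (-0.35)(0.2250) + (-0.20)(0.1700) = 0.30725
adj(I−A) = Cᵀ =
  [ 0.4200   0.2825   0.2250]
  [ 0.2250   0.7000   0.3400]
  [ 0.1700   0.1875   0.5300]
(I − A)⁻¹ = adj(I−A) / det(I−A) ≈
  [   1.3670     0.9194     0.7323]
  [   0.7323     2.2783     1.1066]
  [   0.5533     0.6103     1.7250]
Δx = (I − A)⁻¹ Δd with Δd having +15 in the Ceramics component and 0 elsewhere.
So Δx_2 = L_23 · (+15), where L_23 = adj(I−A)_23 / det(I−A) = 0.3400 / 0.30725.
Δx_2 = 0.3400 × (+15) / 0.30725 = 5.10 / 0.30725 ≈ 16.60.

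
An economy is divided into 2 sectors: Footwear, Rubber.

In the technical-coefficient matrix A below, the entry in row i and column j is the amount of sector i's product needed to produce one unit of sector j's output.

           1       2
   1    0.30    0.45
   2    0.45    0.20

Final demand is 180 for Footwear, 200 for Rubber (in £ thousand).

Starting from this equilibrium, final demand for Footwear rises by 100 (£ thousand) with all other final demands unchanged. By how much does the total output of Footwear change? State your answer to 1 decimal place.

Δx_1 = 223.8

I − A =
  [   0.70    -0.45]
  [  -0.45     0.80]
det(I−A) = (0.70)(0.80) − (-0.45)(-0.45) = 0.3575
adj(I−A) = [[0.80, 0.45], [0.45, 0.70]]
(I − A)⁻¹ = adj(I−A) / det(I−A) ≈
  [   2.2378     1.2587]
  [   1.2587     1.9580]
Δx = (I − A)⁻¹ Δd with Δd having +100 in the Footwear component and 0 elsewhere.
So Δx_1 = L_11 · (+100), where L_11 = adj(I−A)_11 / det(I−A) = 0.80 / 0.3575.
Δx_1 = 0.80 × (+100) / 0.3575 = 80.00 / 0.3575 ≈ 223.8.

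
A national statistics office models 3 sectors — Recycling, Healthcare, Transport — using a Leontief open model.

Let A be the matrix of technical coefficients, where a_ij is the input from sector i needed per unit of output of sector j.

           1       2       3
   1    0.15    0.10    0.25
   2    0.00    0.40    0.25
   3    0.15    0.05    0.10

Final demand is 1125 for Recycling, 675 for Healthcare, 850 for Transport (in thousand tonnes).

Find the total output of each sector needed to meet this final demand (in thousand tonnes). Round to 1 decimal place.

I − A =
  [   0.85    -0.10    -0.25]
  [   0.00     0.60    -0.25]
  [  -0.15    -0.05     0.90]
Cofactors of I−A, C_ij = (−1)^(i+j)·(minor ij) (rows/columns in the sector order above):
  C_11 = (0.60)(0.90) − (-0.25)(-0.05) = 0.5275
  C_12 = −[(0.00)(0.90) − (-0.25)(-0.15)] = 0.0375
  C_13 = (0.00)(-0.05) − (0.60)(-0.15) = 0.0900
  C_21 = −[(-0.10)(0.90) − (-0.25)(-0.05)] = 0.1025
  C_22 = (0.85)(0.90) − (-0.25)(-0.15) = 0.7275
  C_23 = −[(0.85)(-0.05) − (-0.10)(-0.15)] = 0.0575
  C_31 = (-0.10)(-0.25) − (-0.25)(0.60) = 0.1750
  C_32 = −[(0.85)(-0.25) − (-0.25)(0.00)] = 0.2125
  C_33 = (0.85)(0.60) − (-0.10)(0.00) = 0.5100
det(I−A) = Σ_j (I−A)_1j·C_1j = (0.85)(0.5275) + (-0.10)(0.0375) + (-0.25)(0.0900) = 0.422125
adj(I−A) = Cᵀ =
  [ 0.5275   0.1025   0.1750]
  [ 0.0375   0.7275   0.2125]
  [ 0.0900   0.0575   0.5100]
(I − A)⁻¹ = adj(I−A) / det(I−A) ≈
  [   1.2496     0.2428     0.4146]
  [   0.0888     1.7234     0.5034]
  [   0.2132     0.1362     1.2082]
x = (I − A)⁻¹ d = adj(I−A)·d / det(I−A), with det(I−A) = 0.422125:
  x_1 = (0.5275·1125 + 0.1025·675 + 0.1750·850) / 0.422125 = 811.375 / 0.422125 ≈ 1922.1
  x_2 = (0.0375·1125 + 0.7275·675 + 0.2125·850) / 0.422125 = 713.875 / 0.422125 ≈ 1691.1
  x_3 = (0.0900·1125 + 0.0575·675 + 0.5100·850) / 0.422125 = 573.5625 / 0.422125 ≈ 1358.8

x_1 = 1922.1, x_2 = 1691.1, x_3 = 1358.8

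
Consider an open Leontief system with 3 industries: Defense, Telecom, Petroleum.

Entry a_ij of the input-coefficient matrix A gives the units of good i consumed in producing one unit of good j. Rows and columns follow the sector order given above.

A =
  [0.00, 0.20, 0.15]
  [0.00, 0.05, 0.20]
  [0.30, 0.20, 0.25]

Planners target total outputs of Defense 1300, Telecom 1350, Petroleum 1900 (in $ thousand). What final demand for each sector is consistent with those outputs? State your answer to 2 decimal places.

d_1 = 745.00, d_2 = 902.50, d_3 = 765.00

I − A =
  [   1.00    -0.20    -0.15]
  [   0.00     0.95    -0.20]
  [  -0.30    -0.20     0.75]
d = (I − A) x:
  d_1 = (+1.00)·1300 + (-0.20)·1350 + (-0.15)·1900 = 745.00
  d_2 = (+0.00)·1300 + (+0.95)·1350 + (-0.20)·1900 = 902.50
  d_3 = (-0.30)·1300 + (-0.20)·1350 + (+0.75)·1900 = 765.00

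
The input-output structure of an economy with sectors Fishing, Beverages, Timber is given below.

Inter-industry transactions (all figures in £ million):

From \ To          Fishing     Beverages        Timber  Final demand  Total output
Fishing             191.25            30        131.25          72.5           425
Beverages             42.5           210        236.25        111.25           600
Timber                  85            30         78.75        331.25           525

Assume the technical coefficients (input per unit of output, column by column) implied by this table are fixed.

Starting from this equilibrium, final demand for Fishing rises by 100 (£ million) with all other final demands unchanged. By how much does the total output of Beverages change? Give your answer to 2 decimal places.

Δx_2 = 70.28

Technical coefficients a_ij = z_ij / X_j:
  a_11 = 191.25/425 = 0.45, a_21 = 42.5/425 = 0.10, a_31 = 85/425 = 0.20
  a_12 = 30/600 = 0.05, a_22 = 210/600 = 0.35, a_32 = 30/600 = 0.05
  a_13 = 131.25/525 = 0.25, a_23 = 236.25/525 = 0.45, a_33 = 78.75/525 = 0.15
I − A =
  [   0.55    -0.05    -0.25]
  [  -0.10     0.65    -0.45]
  [  -0.20    -0.05     0.85]
Cofactors of I−A, C_ij = (−1)^(i+j)·(minor ij) (rows/columns in the sector order above):
  C_11 = (0.65)(0.85) − (-0.45)(-0.05) = 0.5300
  C_12 = −[(-0.10)(0.85) − (-0.45)(-0.20)] = 0.1750
  C_13 = (-0.10)(-0.05) − (0.65)(-0.20) = 0.1350
  C_21 = −[(-0.05)(0.85) − (-0.25)(-0.05)] = 0.0550
  C_22 = (0.55)(0.85) − (-0.25)(-0.20) = 0.4175
  C_23 = −[(0.55)(-0.05) − (-0.05)(-0.20)] = 0.0375
  C_31 = (-0.05)(-0.45) − (-0.25)(0.65) = 0.1850
  C_32 = −[(0.55)(-0.45) − (-0.25)(-0.10)] = 0.2725
  C_33 = (0.55)(0.65) − (-0.05)(-0.10) = 0.3525
det(I−A) = Σ_j (I−A)_1j·C_1j = (0.55)(0.5300) + (-0.05)(0.1750) + (-0.25)(0.1350) = 0.2490
adj(I−A) = Cᵀ =
  [ 0.5300   0.0550   0.1850]
  [ 0.1750   0.4175   0.2725]
  [ 0.1350   0.0375   0.3525]
(I − A)⁻¹ = adj(I−A) / det(I−A) ≈
  [   2.1285     0.2209     0.7430]
  [   0.7028     1.6767     1.0944]
  [   0.5422     0.1506     1.4157]
Δx = (I − A)⁻¹ Δd with Δd having +100 in the Fishing component and 0 elsewhere.
So Δx_2 = L_21 · (+100), where L_21 = adj(I−A)_21 / det(I−A) = 0.1750 / 0.2490.
Δx_2 = 0.1750 × (+100) / 0.2490 = 17.50 / 0.2490 ≈ 70.28.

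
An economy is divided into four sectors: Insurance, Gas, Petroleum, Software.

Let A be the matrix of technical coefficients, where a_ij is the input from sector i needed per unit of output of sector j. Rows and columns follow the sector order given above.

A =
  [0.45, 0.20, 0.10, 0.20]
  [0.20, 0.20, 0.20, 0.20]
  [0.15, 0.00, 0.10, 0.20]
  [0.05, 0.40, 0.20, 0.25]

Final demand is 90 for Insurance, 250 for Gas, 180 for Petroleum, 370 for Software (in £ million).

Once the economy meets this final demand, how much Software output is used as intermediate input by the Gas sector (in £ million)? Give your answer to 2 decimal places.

I − A =
  [   0.55    -0.20    -0.10    -0.20]
  [  -0.20     0.80    -0.20    -0.20]
  [  -0.15     0.00     0.90    -0.20]
  [  -0.05    -0.40    -0.20     0.75]
Compute the cofactors C_ij = (−1)^(i+j)·(3×3 minor ij) of I−A; the adjugate is their transpose:
adj(I−A) = Cᵀ =
  [ 0.4200   0.2070   0.1380   0.2040]
  [ 0.1665   0.3220   0.1265   0.1640]
  [ 0.1020   0.0805   0.2300   0.1100]
  [ 0.1440   0.2070   0.1380   0.3420]
det(I−A) = Σ_j (I−A)_1j·C_1j = (0.55)(0.4200) + (-0.20)(0.1665) + (-0.10)(0.1020) + (-0.20)(0.1440) = 0.1587
(I − A)⁻¹ = adj(I−A) / det(I−A) ≈
  [   2.6465     1.3043     0.8696     1.2854]
  [   1.0491     2.0290     0.7971     1.0334]
  [   0.6427     0.5072     1.4493     0.6931]
  [   0.9074     1.3043     0.8696     2.1550]
First solve x = (I − A)⁻¹ d = adj(I−A)·d / det(I−A); in particular x_G = (0.1665·90 + 0.3220·250 + 0.1265·180 + 0.1640·370) / 0.1587 = 178.935 / 0.1587 ≈ 1127.5047.
Intermediate flow from S to G: z_SG = a_SG · x_G = 0.40 × 178.935 / 0.1587 = 71.574 / 0.1587 ≈ 451.00.

z_SG = 451.00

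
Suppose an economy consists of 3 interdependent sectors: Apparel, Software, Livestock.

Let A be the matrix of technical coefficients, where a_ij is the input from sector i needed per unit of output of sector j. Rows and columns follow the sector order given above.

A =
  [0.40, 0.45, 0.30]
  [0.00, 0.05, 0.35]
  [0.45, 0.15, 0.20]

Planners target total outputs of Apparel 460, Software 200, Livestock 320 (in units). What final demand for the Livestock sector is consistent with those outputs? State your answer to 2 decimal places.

d_L = 19.00

I − A =
  [   0.60    -0.45    -0.30]
  [   0.00     0.95    -0.35]
  [  -0.45    -0.15     0.80]
d = (I − A) x:
  d_A = (+0.60)·460 + (-0.45)·200 + (-0.30)·320 = 90.00
  d_S = (+0.00)·460 + (+0.95)·200 + (-0.35)·320 = 78.00
  d_L = (-0.45)·460 + (-0.15)·200 + (+0.80)·320 = 19.00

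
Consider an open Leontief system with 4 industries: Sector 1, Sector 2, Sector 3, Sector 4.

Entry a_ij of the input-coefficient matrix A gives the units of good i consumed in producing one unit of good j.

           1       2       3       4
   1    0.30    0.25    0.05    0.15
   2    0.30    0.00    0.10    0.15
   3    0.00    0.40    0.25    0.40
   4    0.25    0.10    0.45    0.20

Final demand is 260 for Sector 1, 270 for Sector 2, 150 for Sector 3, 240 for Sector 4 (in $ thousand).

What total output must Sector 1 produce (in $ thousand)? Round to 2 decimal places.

x_1 = 1287.90

I − A =
  [   0.70    -0.25    -0.05    -0.15]
  [  -0.30     1.00    -0.10    -0.15]
  [   0.00    -0.40     0.75    -0.40]
  [  -0.25    -0.10    -0.45     0.80]
Compute the cofactors C_ij = (−1)^(i+j)·(3×3 minor ij) of I−A; the adjugate is their transpose:
adj(I−A) = Cᵀ =
  [ 0.345750   0.161250   0.145125   0.167625]
  [ 0.164125   0.260875   0.133625   0.146500]
  [ 0.223000   0.262000   0.438125   0.310000]
  [ 0.254000   0.230375   0.308500   0.434750]
det(I−A) = Σ_j (I−A)_1j·C_1j = (0.70)(0.345750) + (-0.25)(0.164125) + (-0.05)(0.223000) + (-0.15)(0.254000) = 0.15174375
(I − A)⁻¹ = adj(I−A) / det(I−A) ≈
  [   2.2785     1.0626     0.9564     1.1047]
  [   1.0816     1.7192     0.8806     0.9654]
  [   1.4696     1.7266     2.8873     2.0429]
  [   1.6739     1.5182     2.0330     2.8650]
x = (I − A)⁻¹ d = adj(I−A)·d / det(I−A), with det(I−A) = 0.15174375:
  x_1 = (0.345750·260 + 0.161250·270 + 0.145125·150 + 0.167625·240) / 0.15174375 = 195.43125 / 0.15174375 ≈ 1287.90
  x_2 = (0.164125·260 + 0.260875·270 + 0.133625·150 + 0.146500·240) / 0.15174375 = 168.3125 / 0.15174375 ≈ 1109.19
  x_3 = (0.223000·260 + 0.262000·270 + 0.438125·150 + 0.310000·240) / 0.15174375 = 268.83875 / 0.15174375 ≈ 1771.66
  x_4 = (0.254000·260 + 0.230375·270 + 0.308500·150 + 0.434750·240) / 0.15174375 = 278.85625 / 0.15174375 ≈ 1837.68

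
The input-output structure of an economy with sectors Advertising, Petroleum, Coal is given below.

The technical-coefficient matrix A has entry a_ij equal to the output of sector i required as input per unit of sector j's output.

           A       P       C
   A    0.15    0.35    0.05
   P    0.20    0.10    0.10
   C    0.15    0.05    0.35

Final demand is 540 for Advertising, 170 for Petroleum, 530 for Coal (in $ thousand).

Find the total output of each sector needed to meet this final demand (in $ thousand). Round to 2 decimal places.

I − A =
  [   0.85    -0.35    -0.05]
  [  -0.20     0.90    -0.10]
  [  -0.15    -0.05     0.65]
Cofactors of I−A, C_ij = (−1)^(i+j)·(minor ij) (rows/columns in the sector order above):
  C_11 = (0.90)(0.65) − (-0.10)(-0.05) = 0.5800
  C_12 = −[(-0.20)(0.65) − (-0.10)(-0.15)] = 0.1450
  C_13 = (-0.20)(-0.05) − (0.90)(-0.15) = 0.1450
  C_21 = −[(-0.35)(0.65) − (-0.05)(-0.05)] = 0.2300
  C_22 = (0.85)(0.65) − (-0.05)(-0.15) = 0.5450
  C_23 = −[(0.85)(-0.05) − (-0.35)(-0.15)] = 0.0950
  C_31 = (-0.35)(-0.10) − (-0.05)(0.90) = 0.0800
  C_32 = −[(0.85)(-0.10) − (-0.05)(-0.20)] = 0.0950
  C_33 = (0.85)(0.90) − (-0.35)(-0.20) = 0.6950
det(I−A) = Σ_j (I−A)_1j·C_1j = (0.85)(0.5800) + (-0.35)(0.1450) + (-0.05)(0.1450) = 0.4350
adj(I−A) = Cᵀ =
  [ 0.5800   0.2300   0.0800]
  [ 0.1450   0.5450   0.0950]
  [ 0.1450   0.0950   0.6950]
(I − A)⁻¹ = adj(I−A) / det(I−A) ≈
  [   1.3333     0.5287     0.1839]
  [   0.3333     1.2529     0.2184]
  [   0.3333     0.2184     1.5977]
x = (I − A)⁻¹ d = adj(I−A)·d / det(I−A), with det(I−A) = 0.4350:
  x_A = (0.5800·540 + 0.2300·170 + 0.0800·530) / 0.4350 = 394.70 / 0.4350 ≈ 907.36
  x_P = (0.1450·540 + 0.5450·170 + 0.0950·530) / 0.4350 = 221.30 / 0.4350 ≈ 508.74
  x_C = (0.1450·540 + 0.0950·170 + 0.6950·530) / 0.4350 = 462.80 / 0.4350 ≈ 1063.91

x_A = 907.36, x_P = 508.74, x_C = 1063.91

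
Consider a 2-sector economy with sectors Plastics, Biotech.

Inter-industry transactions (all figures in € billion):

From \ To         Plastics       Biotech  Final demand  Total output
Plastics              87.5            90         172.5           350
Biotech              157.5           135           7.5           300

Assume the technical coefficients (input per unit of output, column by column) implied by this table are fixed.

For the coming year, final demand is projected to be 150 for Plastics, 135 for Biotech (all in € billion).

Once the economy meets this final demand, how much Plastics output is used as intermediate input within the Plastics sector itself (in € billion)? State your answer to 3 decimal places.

z_PP = 110.811

Technical coefficients a_ij = z_ij / X_j:
  a_PP = 87.5/350 = 0.25, a_BP = 157.5/350 = 0.45
  a_PB = 90/300 = 0.30, a_BB = 135/300 = 0.45
I − A =
  [   0.75    -0.30]
  [  -0.45     0.55]
det(I−A) = (0.75)(0.55) − (-0.30)(-0.45) = 0.2775
adj(I−A) = [[0.55, 0.30], [0.45, 0.75]]
(I − A)⁻¹ = adj(I−A) / det(I−A) ≈
  [   1.9820     1.0811]
  [   1.6216     2.7027]
First solve x = (I − A)⁻¹ d = adj(I−A)·d / det(I−A); in particular x_P = (0.55·150 + 0.30·135) / 0.2775 = 123.00 / 0.2775 ≈ 443.24324.
Intermediate flow from P to P: z_PP = a_PP · x_P = 0.25 × 123.00 / 0.2775 = 30.75 / 0.2775 ≈ 110.811.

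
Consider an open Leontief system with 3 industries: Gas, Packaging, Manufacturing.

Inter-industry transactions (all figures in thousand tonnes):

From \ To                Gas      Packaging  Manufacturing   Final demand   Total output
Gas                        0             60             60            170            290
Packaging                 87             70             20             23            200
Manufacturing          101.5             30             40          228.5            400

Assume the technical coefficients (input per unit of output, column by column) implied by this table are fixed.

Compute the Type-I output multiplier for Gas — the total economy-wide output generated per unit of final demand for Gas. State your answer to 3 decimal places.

Technical coefficients a_ij = z_ij / X_j:
  a_11 = 0/290 = 0.00, a_21 = 87/290 = 0.30, a_31 = 101.5/290 = 0.35
  a_12 = 60/200 = 0.30, a_22 = 70/200 = 0.35, a_32 = 30/200 = 0.15
  a_13 = 60/400 = 0.15, a_23 = 20/400 = 0.05, a_33 = 40/400 = 0.10
I − A =
  [   1.00    -0.30    -0.15]
  [  -0.30     0.65    -0.05]
  [  -0.35    -0.15     0.90]
Cofactors of I−A, C_ij = (−1)^(i+j)·(minor ij) (rows/columns in the sector order above):
  C_11 = (0.65)(0.90) − (-0.05)(-0.15) = 0.5775
  C_12 = −[(-0.30)(0.90) − (-0.05)(-0.35)] = 0.2875
  C_13 = (-0.30)(-0.15) − (0.65)(-0.35) = 0.2725
  C_21 = −[(-0.30)(0.90) − (-0.15)(-0.15)] = 0.2925
  C_22 = (1.00)(0.90) − (-0.15)(-0.35) = 0.8475
  C_23 = −[(1.00)(-0.15) − (-0.30)(-0.35)] = 0.2550
  C_31 = (-0.30)(-0.05) − (-0.15)(0.65) = 0.1125
  C_32 = −[(1.00)(-0.05) − (-0.15)(-0.30)] = 0.0950
  C_33 = (1.00)(0.65) − (-0.30)(-0.30) = 0.5600
det(I−A) = Σ_j (I−A)_1j·C_1j = (1.00)(0.5775) + (-0.30)(0.2875) + (-0.15)(0.2725) = 0.450375
adj(I−A) = Cᵀ =
  [ 0.5775   0.2925   0.1125]
  [ 0.2875   0.8475   0.0950]
  [ 0.2725   0.2550   0.5600]
(I − A)⁻¹ = adj(I−A) / det(I−A) ≈
  [   1.2823     0.6495     0.2498]
  [   0.6384     1.8818     0.2109]
  [   0.6051     0.5662     1.2434]
The output multiplier for sector j is the column-j sum of the Leontief inverse (I − A)⁻¹ = adj(I−A) / det(I−A).
Column 1 of adj(I−A): (0.5775, 0.2875, 0.2725); det(I−A) = 0.450375.
m_1 = (0.5775 + 0.2875 + 0.2725) / 0.450375 = 1.1375 / 0.450375 ≈ 2.526.

m_1 = 2.526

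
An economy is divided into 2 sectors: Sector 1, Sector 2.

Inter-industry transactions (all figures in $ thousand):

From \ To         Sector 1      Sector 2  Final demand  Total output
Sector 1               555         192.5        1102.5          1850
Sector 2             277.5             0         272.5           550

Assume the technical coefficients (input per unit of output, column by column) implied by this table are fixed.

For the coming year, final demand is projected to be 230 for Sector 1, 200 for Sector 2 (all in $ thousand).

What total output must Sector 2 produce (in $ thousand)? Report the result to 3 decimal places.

Technical coefficients a_ij = z_ij / X_j:
  a_11 = 555/1850 = 0.30, a_21 = 277.5/1850 = 0.15
  a_12 = 192.5/550 = 0.35, a_22 = 0/550 = 0.00
I − A =
  [   0.70    -0.35]
  [  -0.15     1.00]
det(I−A) = (0.70)(1.00) − (-0.35)(-0.15) = 0.6475
adj(I−A) = [[1.00, 0.35], [0.15, 0.70]]
(I − A)⁻¹ = adj(I−A) / det(I−A) ≈
  [   1.5444     0.5405]
  [   0.2317     1.0811]
x = (I − A)⁻¹ d = adj(I−A)·d / det(I−A), with det(I−A) = 0.6475:
  x_1 = (1.00·230 + 0.35·200) / 0.6475 = 300.00 / 0.6475 ≈ 463.320
  x_2 = (0.15·230 + 0.70·200) / 0.6475 = 174.50 / 0.6475 ≈ 269.498

x_2 = 269.498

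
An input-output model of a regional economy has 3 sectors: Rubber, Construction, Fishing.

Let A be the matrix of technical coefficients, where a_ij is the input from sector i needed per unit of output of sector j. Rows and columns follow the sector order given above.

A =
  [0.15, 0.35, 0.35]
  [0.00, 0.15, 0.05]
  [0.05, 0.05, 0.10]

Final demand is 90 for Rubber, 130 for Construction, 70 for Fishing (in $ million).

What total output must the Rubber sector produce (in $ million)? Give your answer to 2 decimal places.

I − A =
  [   0.85    -0.35    -0.35]
  [   0.00     0.85    -0.05]
  [  -0.05    -0.05     0.90]
Cofactors of I−A, C_ij = (−1)^(i+j)·(minor ij) (rows/columns in the sector order above):
  C_11 = (0.85)(0.90) − (-0.05)(-0.05) = 0.7625
  C_12 = −[(0.00)(0.90) − (-0.05)(-0.05)] = 0.0025
  C_13 = (0.00)(-0.05) − (0.85)(-0.05) = 0.0425
  C_21 = −[(-0.35)(0.90) − (-0.35)(-0.05)] = 0.3325
  C_22 = (0.85)(0.90) − (-0.35)(-0.05) = 0.7475
  C_23 = −[(0.85)(-0.05) − (-0.35)(-0.05)] = 0.0600
  C_31 = (-0.35)(-0.05) − (-0.35)(0.85) = 0.3150
  C_32 = −[(0.85)(-0.05) − (-0.35)(0.00)] = 0.0425
  C_33 = (0.85)(0.85) − (-0.35)(0.00) = 0.7225
det(I−A) = Σ_j (I−A)_1j·C_1j = (0.85)(0.7625) + (-0.35)(0.0025) + (-0.35)(0.0425) = 0.632375
adj(I−A) = Cᵀ =
  [ 0.7625   0.3325   0.3150]
  [ 0.0025   0.7475   0.0425]
  [ 0.0425   0.0600   0.7225]
(I − A)⁻¹ = adj(I−A) / det(I−A) ≈
  [   1.2058     0.5258     0.4981]
  [   0.0040     1.1821     0.0672]
  [   0.0672     0.0949     1.1425]
x = (I − A)⁻¹ d = adj(I−A)·d / det(I−A), with det(I−A) = 0.632375:
  x_R = (0.7625·90 + 0.3325·130 + 0.3150·70) / 0.632375 = 133.90 / 0.632375 ≈ 211.74
  x_C = (0.0025·90 + 0.7475·130 + 0.0425·70) / 0.632375 = 100.375 / 0.632375 ≈ 158.73
  x_F = (0.0425·90 + 0.0600·130 + 0.7225·70) / 0.632375 = 62.20 / 0.632375 ≈ 98.36

x_R = 211.74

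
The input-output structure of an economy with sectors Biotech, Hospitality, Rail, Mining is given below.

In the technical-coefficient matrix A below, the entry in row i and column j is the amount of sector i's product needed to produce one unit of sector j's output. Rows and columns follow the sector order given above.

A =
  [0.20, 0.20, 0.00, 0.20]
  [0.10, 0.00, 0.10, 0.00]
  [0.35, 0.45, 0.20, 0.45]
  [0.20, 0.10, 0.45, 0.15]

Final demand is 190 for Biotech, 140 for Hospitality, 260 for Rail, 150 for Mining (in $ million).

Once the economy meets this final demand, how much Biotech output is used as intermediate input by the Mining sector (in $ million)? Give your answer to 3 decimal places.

z_14 = 218.485

I − A =
  [   0.80    -0.20     0.00    -0.20]
  [  -0.10     1.00    -0.10     0.00]
  [  -0.35    -0.45     0.80    -0.45]
  [  -0.20    -0.10    -0.45     0.85]
Compute the cofactors C_ij = (−1)^(i+j)·(3×3 minor ij) of I−A; the adjugate is their transpose:
adj(I−A) = Cᵀ =
  [ 0.43475   0.15200   0.10900   0.16000]
  [ 0.08650   0.31850   0.07300   0.05900]
  [ 0.43025   0.40850   0.62100   0.43000]
  [ 0.34025   0.28950   0.36300   0.58100]
det(I−A) = Σ_j (I−A)_1j·C_1j = (0.80)(0.43475) + (-0.20)(0.08650) + (0.00)(0.43025) + (-0.20)(0.34025) = 0.26245
(I − A)⁻¹ = adj(I−A) / det(I−A) ≈
  [   1.6565     0.5792     0.4153     0.6096]
  [   0.3296     1.2136     0.2781     0.2248]
  [   1.6394     1.5565     2.3662     1.6384]
  [   1.2964     1.1031     1.3831     2.2138]
First solve x = (I − A)⁻¹ d = adj(I−A)·d / det(I−A); in particular x_4 = (0.34025·190 + 0.28950·140 + 0.36300·260 + 0.58100·150) / 0.26245 = 286.7075 / 0.26245 ≈ 1092.42713.
Intermediate flow from 1 to 4: z_14 = a_14 · x_4 = 0.20 × 286.7075 / 0.26245 = 57.3415 / 0.26245 ≈ 218.485.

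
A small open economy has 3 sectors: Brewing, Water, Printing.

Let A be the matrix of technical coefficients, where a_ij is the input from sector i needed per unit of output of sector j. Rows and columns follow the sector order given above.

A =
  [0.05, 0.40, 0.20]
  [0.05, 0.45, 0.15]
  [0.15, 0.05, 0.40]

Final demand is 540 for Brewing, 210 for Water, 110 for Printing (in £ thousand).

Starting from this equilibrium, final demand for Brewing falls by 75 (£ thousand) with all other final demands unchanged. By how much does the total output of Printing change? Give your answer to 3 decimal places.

Δx_P = -23.754

I − A =
  [   0.95    -0.40    -0.20]
  [  -0.05     0.55    -0.15]
  [  -0.15    -0.05     0.60]
Cofactors of I−A, C_ij = (−1)^(i+j)·(minor ij) (rows/columns in the sector order above):
  C_11 = (0.55)(0.60) − (-0.15)(-0.05) = 0.3225
  C_12 = −[(-0.05)(0.60) − (-0.15)(-0.15)] = 0.0525
  C_13 = (-0.05)(-0.05) − (0.55)(-0.15) = 0.0850
  C_21 = −[(-0.40)(0.60) − (-0.20)(-0.05)] = 0.2500
  C_22 = (0.95)(0.60) − (-0.20)(-0.15) = 0.5400
  C_23 = −[(0.95)(-0.05) − (-0.40)(-0.15)] = 0.1075
  C_31 = (-0.40)(-0.15) − (-0.20)(0.55) = 0.1700
  C_32 = −[(0.95)(-0.15) − (-0.20)(-0.05)] = 0.1525
  C_33 = (0.95)(0.55) − (-0.40)(-0.05) = 0.5025
det(I−A) = Σ_j (I−A)_1j·C_1j = (0.95)(0.3225) + (-0.40)(0.0525) + (-0.20)(0.0850) = 0.268375
adj(I−A) = Cᵀ =
  [ 0.3225   0.2500   0.1700]
  [ 0.0525   0.5400   0.1525]
  [ 0.0850   0.1075   0.5025]
(I − A)⁻¹ = adj(I−A) / det(I−A) ≈
  [   1.2017     0.9315     0.6334]
  [   0.1956     2.0121     0.5682]
  [   0.3167     0.4006     1.8724]
Δx = (I − A)⁻¹ Δd with Δd having -75 in the Brewing component and 0 elsewhere.
So Δx_P = L_PB · (-75), where L_PB = adj(I−A)_PB / det(I−A) = 0.0850 / 0.268375.
Δx_P = 0.0850 × (-75) / 0.268375 = -6.375 / 0.268375 ≈ -23.754.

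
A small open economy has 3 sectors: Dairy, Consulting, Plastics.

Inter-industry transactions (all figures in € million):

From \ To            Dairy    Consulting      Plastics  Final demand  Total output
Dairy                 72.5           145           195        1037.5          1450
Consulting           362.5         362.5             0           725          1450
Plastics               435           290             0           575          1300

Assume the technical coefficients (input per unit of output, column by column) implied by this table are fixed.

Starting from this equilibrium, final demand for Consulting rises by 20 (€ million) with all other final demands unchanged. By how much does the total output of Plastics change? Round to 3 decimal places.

Technical coefficients a_ij = z_ij / X_j:
  a_DD = 72.5/1450 = 0.05, a_CD = 362.5/1450 = 0.25, a_PD = 435/1450 = 0.30
  a_DC = 145/1450 = 0.10, a_CC = 362.5/1450 = 0.25, a_PC = 290/1450 = 0.20
  a_DP = 195/1300 = 0.15, a_CP = 0/1300 = 0.00, a_PP = 0/1300 = 0.00
I − A =
  [   0.95    -0.10    -0.15]
  [  -0.25     0.75     0.00]
  [  -0.30    -0.20     1.00]
Cofactors of I−A, C_ij = (−1)^(i+j)·(minor ij) (rows/columns in the sector order above):
  C_11 = (0.75)(1.00) − (0.00)(-0.20) = 0.7500
  C_12 = −[(-0.25)(1.00) − (0.00)(-0.30)] = 0.2500
  C_13 = (-0.25)(-0.20) − (0.75)(-0.30) = 0.2750
  C_21 = −[(-0.10)(1.00) − (-0.15)(-0.20)] = 0.1300
  C_22 = (0.95)(1.00) − (-0.15)(-0.30) = 0.9050
  C_23 = −[(0.95)(-0.20) − (-0.10)(-0.30)] = 0.2200
  C_31 = (-0.10)(0.00) − (-0.15)(0.75) = 0.1125
  C_32 = −[(0.95)(0.00) − (-0.15)(-0.25)] = 0.0375
  C_33 = (0.95)(0.75) − (-0.10)(-0.25) = 0.6875
det(I−A) = Σ_j (I−A)_1j·C_1j = (0.95)(0.7500) + (-0.10)(0.2500) + (-0.15)(0.2750) = 0.64625
adj(I−A) = Cᵀ =
  [ 0.7500   0.1300   0.1125]
  [ 0.2500   0.9050   0.0375]
  [ 0.2750   0.2200   0.6875]
(I − A)⁻¹ = adj(I−A) / det(I−A) ≈
  [   1.1605     0.2012     0.1741]
  [   0.3868     1.4004     0.0580]
  [   0.4255     0.3404     1.0638]
Δx = (I − A)⁻¹ Δd with Δd having +20 in the Consulting component and 0 elsewhere.
So Δx_P = L_PC · (+20), where L_PC = adj(I−A)_PC / det(I−A) = 0.2200 / 0.64625.
Δx_P = 0.2200 × (+20) / 0.64625 = 4.40 / 0.64625 ≈ 6.809.

Δx_P = 6.809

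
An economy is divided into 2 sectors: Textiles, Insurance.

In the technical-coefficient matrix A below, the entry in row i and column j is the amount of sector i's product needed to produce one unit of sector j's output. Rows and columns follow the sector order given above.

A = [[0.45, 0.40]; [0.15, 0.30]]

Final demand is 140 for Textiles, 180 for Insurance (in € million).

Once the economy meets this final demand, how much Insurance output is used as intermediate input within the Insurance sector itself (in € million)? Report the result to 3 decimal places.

I − A =
  [   0.55    -0.40]
  [  -0.15     0.70]
det(I−A) = (0.55)(0.70) − (-0.40)(-0.15) = 0.3250
adj(I−A) = [[0.70, 0.40], [0.15, 0.55]]
(I − A)⁻¹ = adj(I−A) / det(I−A) ≈
  [   2.1538     1.2308]
  [   0.4615     1.6923]
First solve x = (I − A)⁻¹ d = adj(I−A)·d / det(I−A); in particular x_I = (0.15·140 + 0.55·180) / 0.3250 = 120.00 / 0.3250 ≈ 369.23077.
Intermediate flow from I to I: z_II = a_II · x_I = 0.30 × 120.00 / 0.3250 = 36.00 / 0.3250 ≈ 110.769.

z_II = 110.769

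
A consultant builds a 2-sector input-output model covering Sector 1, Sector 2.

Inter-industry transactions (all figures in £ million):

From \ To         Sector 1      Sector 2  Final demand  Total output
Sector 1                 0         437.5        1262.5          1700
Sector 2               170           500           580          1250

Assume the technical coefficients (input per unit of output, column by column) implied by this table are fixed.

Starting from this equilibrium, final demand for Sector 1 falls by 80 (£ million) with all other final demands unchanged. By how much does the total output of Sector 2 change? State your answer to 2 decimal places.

Δx_2 = -14.16

Technical coefficients a_ij = z_ij / X_j:
  a_11 = 0/1700 = 0.00, a_21 = 170/1700 = 0.10
  a_12 = 437.5/1250 = 0.35, a_22 = 500/1250 = 0.40
I − A =
  [   1.00    -0.35]
  [  -0.10     0.60]
det(I−A) = (1.00)(0.60) − (-0.35)(-0.10) = 0.5650
adj(I−A) = [[0.60, 0.35], [0.10, 1.00]]
(I − A)⁻¹ = adj(I−A) / det(I−A) ≈
  [   1.0619     0.6195]
  [   0.1770     1.7699]
Δx = (I − A)⁻¹ Δd with Δd having -80 in the Sector 1 component and 0 elsewhere.
So Δx_2 = L_21 · (-80), where L_21 = adj(I−A)_21 / det(I−A) = 0.10 / 0.5650.
Δx_2 = 0.10 × (-80) / 0.5650 = -8.00 / 0.5650 ≈ -14.16.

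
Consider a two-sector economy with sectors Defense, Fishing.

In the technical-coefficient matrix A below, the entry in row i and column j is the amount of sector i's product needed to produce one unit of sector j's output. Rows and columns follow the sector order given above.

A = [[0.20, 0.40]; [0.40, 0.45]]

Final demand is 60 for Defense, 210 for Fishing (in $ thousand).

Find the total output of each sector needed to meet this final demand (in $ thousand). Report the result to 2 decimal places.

I − A =
  [   0.80    -0.40]
  [  -0.40     0.55]
det(I−A) = (0.80)(0.55) − (-0.40)(-0.40) = 0.2800
adj(I−A) = [[0.55, 0.40], [0.40, 0.80]]
(I − A)⁻¹ = adj(I−A) / det(I−A) ≈
  [   1.9643     1.4286]
  [   1.4286     2.8571]
x = (I − A)⁻¹ d = adj(I−A)·d / det(I−A), with det(I−A) = 0.2800:
  x_1 = (0.55·60 + 0.40·210) / 0.2800 = 117.00 / 0.2800 ≈ 417.86
  x_2 = (0.40·60 + 0.80·210) / 0.2800 = 192.00 / 0.2800 ≈ 685.71

x_1 = 417.86, x_2 = 685.71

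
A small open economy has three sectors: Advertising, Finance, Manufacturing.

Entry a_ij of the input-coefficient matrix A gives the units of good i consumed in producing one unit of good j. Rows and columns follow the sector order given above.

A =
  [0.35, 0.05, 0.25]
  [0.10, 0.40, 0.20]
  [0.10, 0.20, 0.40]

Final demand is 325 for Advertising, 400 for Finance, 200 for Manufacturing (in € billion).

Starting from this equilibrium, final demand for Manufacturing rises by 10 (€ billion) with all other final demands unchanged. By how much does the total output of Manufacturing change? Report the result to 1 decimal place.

Δx_3 = 20.9

I − A =
  [   0.65    -0.05    -0.25]
  [  -0.10     0.60    -0.20]
  [  -0.10    -0.20     0.60]
Cofactors of I−A, C_ij = (−1)^(i+j)·(minor ij) (rows/columns in the sector order above):
  C_11 = (0.60)(0.60) − (-0.20)(-0.20) = 0.3200
  C_12 = −[(-0.10)(0.60) − (-0.20)(-0.10)] = 0.0800
  C_13 = (-0.10)(-0.20) − (0.60)(-0.10) = 0.0800
  C_21 = −[(-0.05)(0.60) − (-0.25)(-0.20)] = 0.0800
  C_22 = (0.65)(0.60) − (-0.25)(-0.10) = 0.3650
  C_23 = −[(0.65)(-0.20) − (-0.05)(-0.10)] = 0.1350
  C_31 = (-0.05)(-0.20) − (-0.25)(0.60) = 0.1600
  C_32 = −[(0.65)(-0.20) − (-0.25)(-0.10)] = 0.1550
  C_33 = (0.65)(0.60) − (-0.05)(-0.10) = 0.3850
det(I−A) = Σ_j (I−A)_1j·C_1j = (0.65)(0.3200) + (-0.05)(0.0800) + (-0.25)(0.0800) = 0.1840
adj(I−A) = Cᵀ =
  [ 0.3200   0.0800   0.1600]
  [ 0.0800   0.3650   0.1550]
  [ 0.0800   0.1350   0.3850]
(I − A)⁻¹ = adj(I−A) / det(I−A) ≈
  [   1.7391     0.4348     0.8696]
  [   0.4348     1.9837     0.8424]
  [   0.4348     0.7337     2.0924]
Δx = (I − A)⁻¹ Δd with Δd having +10 in the Manufacturing component and 0 elsewhere.
So Δx_3 = L_33 · (+10), where L_33 = adj(I−A)_33 / det(I−A) = 0.3850 / 0.1840.
Δx_3 = 0.3850 × (+10) / 0.1840 = 3.85 / 0.1840 ≈ 20.9.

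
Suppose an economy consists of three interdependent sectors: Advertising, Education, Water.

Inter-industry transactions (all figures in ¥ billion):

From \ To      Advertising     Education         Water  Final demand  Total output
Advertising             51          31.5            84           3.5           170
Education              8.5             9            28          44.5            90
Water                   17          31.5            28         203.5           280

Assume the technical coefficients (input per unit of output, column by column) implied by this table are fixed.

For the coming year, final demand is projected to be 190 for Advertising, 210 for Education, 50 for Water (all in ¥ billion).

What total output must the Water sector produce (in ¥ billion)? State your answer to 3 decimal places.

x_W = 223.727

Technical coefficients a_ij = z_ij / X_j:
  a_AA = 51/170 = 0.30, a_EA = 8.5/170 = 0.05, a_WA = 17/170 = 0.10
  a_AE = 31.5/90 = 0.35, a_EE = 9/90 = 0.10, a_WE = 31.5/90 = 0.35
  a_AW = 84/280 = 0.30, a_EW = 28/280 = 0.10, a_WW = 28/280 = 0.10
I − A =
  [   0.70    -0.35    -0.30]
  [  -0.05     0.90    -0.10]
  [  -0.10    -0.35     0.90]
Cofactors of I−A, C_ij = (−1)^(i+j)·(minor ij) (rows/columns in the sector order above):
  C_11 = (0.90)(0.90) − (-0.10)(-0.35) = 0.7750
  C_12 = −[(-0.05)(0.90) − (-0.10)(-0.10)] = 0.0550
  C_13 = (-0.05)(-0.35) − (0.90)(-0.10) = 0.1075
  C_21 = −[(-0.35)(0.90) − (-0.30)(-0.35)] = 0.4200
  C_22 = (0.70)(0.90) − (-0.30)(-0.10) = 0.6000
  C_23 = −[(0.70)(-0.35) − (-0.35)(-0.10)] = 0.2800
  C_31 = (-0.35)(-0.10) − (-0.30)(0.90) = 0.3050
  C_32 = −[(0.70)(-0.10) − (-0.30)(-0.05)] = 0.0850
  C_33 = (0.70)(0.90) − (-0.35)(-0.05) = 0.6125
det(I−A) = Σ_j (I−A)_1j·C_1j = (0.70)(0.7750) + (-0.35)(0.0550) + (-0.30)(0.1075) = 0.4910
adj(I−A) = Cᵀ =
  [ 0.7750   0.4200   0.3050]
  [ 0.0550   0.6000   0.0850]
  [ 0.1075   0.2800   0.6125]
(I − A)⁻¹ = adj(I−A) / det(I−A) ≈
  [   1.5784     0.8554     0.6212]
  [   0.1120     1.2220     0.1731]
  [   0.2189     0.5703     1.2475]
x = (I − A)⁻¹ d = adj(I−A)·d / det(I−A), with det(I−A) = 0.4910:
  x_A = (0.7750·190 + 0.4200·210 + 0.3050·50) / 0.4910 = 250.70 / 0.4910 ≈ 510.591
  x_E = (0.0550·190 + 0.6000·210 + 0.0850·50) / 0.4910 = 140.70 / 0.4910 ≈ 286.558
  x_W = (0.1075·190 + 0.2800·210 + 0.6125·50) / 0.4910 = 109.85 / 0.4910 ≈ 223.727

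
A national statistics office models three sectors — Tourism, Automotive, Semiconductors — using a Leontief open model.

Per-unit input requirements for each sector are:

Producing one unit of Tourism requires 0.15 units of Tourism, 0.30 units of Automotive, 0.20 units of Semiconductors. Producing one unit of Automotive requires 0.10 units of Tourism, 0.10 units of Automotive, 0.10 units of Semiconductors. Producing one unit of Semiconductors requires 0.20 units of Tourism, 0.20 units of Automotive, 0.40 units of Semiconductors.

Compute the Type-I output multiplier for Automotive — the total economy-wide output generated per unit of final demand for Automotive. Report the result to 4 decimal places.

I − A =
  [   0.85    -0.10    -0.20]
  [  -0.30     0.90    -0.20]
  [  -0.20    -0.10     0.60]
Cofactors of I−A, C_ij = (−1)^(i+j)·(minor ij) (rows/columns in the sector order above):
  C_11 = (0.90)(0.60) − (-0.20)(-0.10) = 0.5200
  C_12 = −[(-0.30)(0.60) − (-0.20)(-0.20)] = 0.2200
  C_13 = (-0.30)(-0.10) − (0.90)(-0.20) = 0.2100
  C_21 = −[(-0.10)(0.60) − (-0.20)(-0.10)] = 0.0800
  C_22 = (0.85)(0.60) − (-0.20)(-0.20) = 0.4700
  C_23 = −[(0.85)(-0.10) − (-0.10)(-0.20)] = 0.1050
  C_31 = (-0.10)(-0.20) − (-0.20)(0.90) = 0.2000
  C_32 = −[(0.85)(-0.20) − (-0.20)(-0.30)] = 0.2300
  C_33 = (0.85)(0.90) − (-0.10)(-0.30) = 0.7350
det(I−A) = Σ_j (I−A)_1j·C_1j = (0.85)(0.5200) + (-0.10)(0.2200) + (-0.20)(0.2100) = 0.3780
adj(I−A) = Cᵀ =
  [ 0.5200   0.0800   0.2000]
  [ 0.2200   0.4700   0.2300]
  [ 0.2100   0.1050   0.7350]
(I − A)⁻¹ = adj(I−A) / det(I−A) ≈
  [   1.37566     0.21164     0.52910]
  [   0.58201     1.24339     0.60847]
  [   0.55556     0.27778     1.94444]
The output multiplier for sector j is the column-j sum of the Leontief inverse (I − A)⁻¹ = adj(I−A) / det(I−A).
Column 2 of adj(I−A): (0.0800, 0.4700, 0.1050); det(I−A) = 0.3780.
m_2 = (0.0800 + 0.4700 + 0.1050) / 0.3780 = 0.655 / 0.3780 ≈ 1.7328.

m_2 = 1.7328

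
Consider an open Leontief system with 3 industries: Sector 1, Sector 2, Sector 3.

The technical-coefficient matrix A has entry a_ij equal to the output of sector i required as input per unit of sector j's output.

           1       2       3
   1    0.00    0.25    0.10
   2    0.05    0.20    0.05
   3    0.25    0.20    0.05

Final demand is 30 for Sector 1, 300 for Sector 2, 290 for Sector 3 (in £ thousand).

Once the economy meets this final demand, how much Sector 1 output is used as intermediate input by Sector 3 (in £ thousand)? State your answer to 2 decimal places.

z_13 = 43.90

I − A =
  [   1.00    -0.25    -0.10]
  [  -0.05     0.80    -0.05]
  [  -0.25    -0.20     0.95]
Cofactors of I−A, C_ij = (−1)^(i+j)·(minor ij) (rows/columns in the sector order above):
  C_11 = (0.80)(0.95) − (-0.05)(-0.20) = 0.7500
  C_12 = −[(-0.05)(0.95) − (-0.05)(-0.25)] = 0.0600
  C_13 = (-0.05)(-0.20) − (0.80)(-0.25) = 0.2100
  C_21 = −[(-0.25)(0.95) − (-0.10)(-0.20)] = 0.2575
  C_22 = (1.00)(0.95) − (-0.10)(-0.25) = 0.9250
  C_23 = −[(1.00)(-0.20) − (-0.25)(-0.25)] = 0.2625
  C_31 = (-0.25)(-0.05) − (-0.10)(0.80) = 0.0925
  C_32 = −[(1.00)(-0.05) − (-0.10)(-0.05)] = 0.0550
  C_33 = (1.00)(0.80) − (-0.25)(-0.05) = 0.7875
det(I−A) = Σ_j (I−A)_1j·C_1j = (1.00)(0.7500) + (-0.25)(0.0600) + (-0.10)(0.2100) = 0.7140
adj(I−A) = Cᵀ =
  [ 0.7500   0.2575   0.0925]
  [ 0.0600   0.9250   0.0550]
  [ 0.2100   0.2625   0.7875]
(I − A)⁻¹ = adj(I−A) / det(I−A) ≈
  [   1.0504     0.3606     0.1296]
  [   0.0840     1.2955     0.0770]
  [   0.2941     0.3676     1.1029]
First solve x = (I − A)⁻¹ d = adj(I−A)·d / det(I−A); in particular x_3 = (0.2100·30 + 0.2625·300 + 0.7875·290) / 0.7140 = 313.425 / 0.7140 ≈ 438.9706.
Intermediate flow from 1 to 3: z_13 = a_13 · x_3 = 0.10 × 313.425 / 0.7140 = 31.3425 / 0.7140 ≈ 43.90.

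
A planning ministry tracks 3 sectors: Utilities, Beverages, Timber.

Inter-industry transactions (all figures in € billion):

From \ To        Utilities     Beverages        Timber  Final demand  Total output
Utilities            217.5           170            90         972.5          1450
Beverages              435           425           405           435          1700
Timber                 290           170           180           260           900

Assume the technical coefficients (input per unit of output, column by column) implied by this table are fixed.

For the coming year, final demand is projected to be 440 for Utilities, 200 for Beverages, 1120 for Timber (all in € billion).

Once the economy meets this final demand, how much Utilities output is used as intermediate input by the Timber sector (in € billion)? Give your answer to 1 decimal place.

z_UT = 185.5

Technical coefficients a_ij = z_ij / X_j:
  a_UU = 217.5/1450 = 0.15, a_BU = 435/1450 = 0.30, a_TU = 290/1450 = 0.20
  a_UB = 170/1700 = 0.10, a_BB = 425/1700 = 0.25, a_TB = 170/1700 = 0.10
  a_UT = 90/900 = 0.10, a_BT = 405/900 = 0.45, a_TT = 180/900 = 0.20
I − A =
  [   0.85    -0.10    -0.10]
  [  -0.30     0.75    -0.45]
  [  -0.20    -0.10     0.80]
Cofactors of I−A, C_ij = (−1)^(i+j)·(minor ij) (rows/columns in the sector order above):
  C_11 = (0.75)(0.80) − (-0.45)(-0.10) = 0.5550
  C_12 = −[(-0.30)(0.80) − (-0.45)(-0.20)] = 0.3300
  C_13 = (-0.30)(-0.10) − (0.75)(-0.20) = 0.1800
  C_21 = −[(-0.10)(0.80) − (-0.10)(-0.10)] = 0.0900
  C_22 = (0.85)(0.80) − (-0.10)(-0.20) = 0.6600
  C_23 = −[(0.85)(-0.10) − (-0.10)(-0.20)] = 0.1050
  C_31 = (-0.10)(-0.45) − (-0.10)(0.75) = 0.1200
  C_32 = −[(0.85)(-0.45) − (-0.10)(-0.30)] = 0.4125
  C_33 = (0.85)(0.75) − (-0.10)(-0.30) = 0.6075
det(I−A) = Σ_j (I−A)_1j·C_1j = (0.85)(0.5550) + (-0.10)(0.3300) + (-0.10)(0.1800) = 0.42075
adj(I−A) = Cᵀ =
  [ 0.5550   0.0900   0.1200]
  [ 0.3300   0.6600   0.4125]
  [ 0.1800   0.1050   0.6075]
(I − A)⁻¹ = adj(I−A) / det(I−A) ≈
  [   1.3191     0.2139     0.2852]
  [   0.7843     1.5686     0.9804]
  [   0.4278     0.2496     1.4439]
First solve x = (I − A)⁻¹ d = adj(I−A)·d / det(I−A); in particular x_T = (0.1800·440 + 0.1050·200 + 0.6075·1120) / 0.42075 = 780.60 / 0.42075 ≈ 1855.258.
Intermediate flow from U to T: z_UT = a_UT · x_T = 0.10 × 780.60 / 0.42075 = 78.06 / 0.42075 ≈ 185.5.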